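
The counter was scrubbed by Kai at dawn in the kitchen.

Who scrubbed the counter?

'Kai' marks the agent of the scrubbing event.

Kai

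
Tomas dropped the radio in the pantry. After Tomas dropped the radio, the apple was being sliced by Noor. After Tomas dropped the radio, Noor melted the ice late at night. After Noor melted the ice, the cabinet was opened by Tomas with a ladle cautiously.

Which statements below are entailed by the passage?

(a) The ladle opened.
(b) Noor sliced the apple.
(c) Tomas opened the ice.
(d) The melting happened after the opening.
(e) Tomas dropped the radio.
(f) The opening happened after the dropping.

(a) Not entailed — the cabinet is what opened, not the ladle.
(b) Not entailed — 'was slicing' is progressive on an accomplishment; it does not entail the completed 'sliced'.
(c) Not entailed — Tomas opened the cabinet, not the ice; the ice belongs to the melting event.
(d) Not entailed — the narrative places the melting before the opening, not after.
(e) Entailed — every conjunct here is already in the original dropping event.
(f) Entailed — the narrative places the dropping before the opening.

(e), (f)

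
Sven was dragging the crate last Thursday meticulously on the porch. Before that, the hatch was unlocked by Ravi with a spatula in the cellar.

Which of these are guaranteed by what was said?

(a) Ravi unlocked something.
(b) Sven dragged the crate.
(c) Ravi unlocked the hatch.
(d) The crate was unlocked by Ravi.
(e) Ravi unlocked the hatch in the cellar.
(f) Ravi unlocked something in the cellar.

(a), (b), (c), (e), (f)

(a) Entailed — every conjunct here is already in the original unlocking event.
(b) Entailed — 'drag' is an activity; 'was dragging' entails that some dragging happened, so 'dragged' holds.
(c) Entailed — dropping 'in the cellar', 'with a spatula' leaves a sub-description the original still satisfies.
(d) Not entailed — Ravi unlocked the hatch, not the crate; the crate belongs to the dragging event.
(e) Entailed — the original entails any weakening of itself; this just drops 'with a spatula'.
(f) Entailed — the original entails any weakening of itself; this just drops 'with a spatula' and generalizes the patient.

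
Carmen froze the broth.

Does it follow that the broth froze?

yes

'Carmen froze the broth' is the causative; it entails the inchoative 'the broth froze'.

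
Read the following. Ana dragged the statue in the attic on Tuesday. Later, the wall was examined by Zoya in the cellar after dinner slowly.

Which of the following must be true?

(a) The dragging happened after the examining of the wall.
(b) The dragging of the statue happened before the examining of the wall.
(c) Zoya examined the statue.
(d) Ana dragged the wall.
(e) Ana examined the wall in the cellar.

(a) Not entailed — the narrative places the dragging before the examining, not after.
(b) Entailed — the narrative places the dragging before the examining.
(c) Not entailed — Zoya examined the wall, not the statue; the statue belongs to the dragging event.
(d) Not entailed — Ana dragged the statue, not the wall; the wall belongs to the examining event.
(e) Not entailed — the passage has Zoya examining the wall, not Ana.

(b)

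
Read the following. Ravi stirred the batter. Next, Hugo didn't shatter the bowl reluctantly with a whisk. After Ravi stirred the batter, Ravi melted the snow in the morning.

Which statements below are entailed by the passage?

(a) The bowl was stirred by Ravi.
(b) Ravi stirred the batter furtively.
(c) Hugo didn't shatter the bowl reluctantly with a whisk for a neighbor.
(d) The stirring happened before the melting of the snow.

(a) Not entailed — Ravi stirred the batter, not the bowl; the bowl belongs to the shattering event.
(b) Not entailed — 'furtively' adds information not in the original event.
(c) Entailed — under negation, adding a further restriction is entailed: if no such shattering event occurred, none occurred for a neighbor either.
(d) Entailed — the narrative places the stirring before the melting.

(c), (d)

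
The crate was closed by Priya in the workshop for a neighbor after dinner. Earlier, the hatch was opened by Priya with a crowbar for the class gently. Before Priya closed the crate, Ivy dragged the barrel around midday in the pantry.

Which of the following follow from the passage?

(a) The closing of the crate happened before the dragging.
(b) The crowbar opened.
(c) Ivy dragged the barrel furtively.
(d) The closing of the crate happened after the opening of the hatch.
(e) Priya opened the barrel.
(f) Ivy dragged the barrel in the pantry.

(a) Not entailed — the narrative places the dragging before the closing, not after.
(b) Not entailed — the hatch is what opened, not the crowbar.
(c) Not entailed — 'furtively' adds information not in the original event.
(d) Entailed — the narrative places the opening before the closing.
(e) Not entailed — Priya opened the hatch, not the barrel; the barrel belongs to the dragging event.
(f) Entailed — every conjunct here is already in the original dragging event.

(d), (f)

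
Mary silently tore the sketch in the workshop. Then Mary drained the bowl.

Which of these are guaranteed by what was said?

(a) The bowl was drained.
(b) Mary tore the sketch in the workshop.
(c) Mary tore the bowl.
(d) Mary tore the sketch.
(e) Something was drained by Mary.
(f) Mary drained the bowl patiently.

(a), (b), (d), (e)

(a) Entailed — the original entails any weakening of itself; this just generalizes the agent.
(b) Entailed — dropping 'silently' leaves a sub-description the original still satisfies.
(c) Not entailed — Mary tore the sketch, not the bowl; the bowl belongs to the draining event.
(d) Entailed — this follows by dropping conjuncts from the tearing event's description.
(e) Entailed — generalizing the patient leaves a sub-description the original still satisfies.
(f) Not entailed — 'patiently' adds information not in the original event.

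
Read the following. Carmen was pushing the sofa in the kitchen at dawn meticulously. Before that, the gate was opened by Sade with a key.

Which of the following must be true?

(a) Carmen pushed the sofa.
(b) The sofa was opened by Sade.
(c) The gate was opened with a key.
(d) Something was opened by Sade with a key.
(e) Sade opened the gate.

(a), (c), (d), (e)

(a) Entailed — 'push' is an activity; 'was pushing' entails that some pushing happened, so 'pushed' holds.
(b) Not entailed — Sade opened the gate, not the sofa; the sofa belongs to the pushing event.
(c) Entailed — this follows by dropping conjuncts from the opening event's description.
(d) Entailed — generalizing the patient leaves a sub-description the original still satisfies.
(e) Entailed — dropping 'with a key' leaves a sub-description the original still satisfies.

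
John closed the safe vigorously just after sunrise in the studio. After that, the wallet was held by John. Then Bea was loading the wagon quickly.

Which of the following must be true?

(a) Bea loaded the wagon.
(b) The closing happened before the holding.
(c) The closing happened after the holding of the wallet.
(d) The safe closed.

(a) Not entailed — 'was loading' is progressive on an accomplishment; it does not entail the completed 'loaded'.
(b) Entailed — the narrative places the closing before the holding.
(c) Not entailed — the narrative places the closing before the holding, not after.
(d) Entailed — 'John closed the safe' is causative; it entails the inchoative 'the safe closed'.

(b), (d)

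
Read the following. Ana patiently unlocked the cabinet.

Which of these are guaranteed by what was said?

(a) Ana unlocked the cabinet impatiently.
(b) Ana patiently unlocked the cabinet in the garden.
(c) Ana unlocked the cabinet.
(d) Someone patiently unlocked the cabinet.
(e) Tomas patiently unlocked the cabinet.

(c), (d)

(a) Not entailed — 'impatiently' adds a manner not in (and inconsistent with) the original.
(b) Not entailed — 'in the garden' adds information not in the original event.
(c) Entailed — the original entails any weakening of itself; this just drops 'patiently'.
(d) Entailed — generalizing the agent leaves a sub-description the original still satisfies.
(e) Not entailed — the passage has Ana unlocking the cabinet, not Tomas.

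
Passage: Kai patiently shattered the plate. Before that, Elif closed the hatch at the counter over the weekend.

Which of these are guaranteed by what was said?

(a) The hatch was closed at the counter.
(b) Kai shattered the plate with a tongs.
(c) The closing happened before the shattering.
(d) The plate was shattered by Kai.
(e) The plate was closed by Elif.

(a), (c), (d)

(a) Entailed — dropping 'over the weekend' and generalizing the agent leaves a sub-description the original still satisfies.
(b) Not entailed — 'with a tongs' adds information not in the original event.
(c) Entailed — the narrative places the closing before the shattering.
(d) Entailed — this follows by dropping conjuncts from the shattering event's description.
(e) Not entailed — Elif closed the hatch, not the plate; the plate belongs to the shattering event.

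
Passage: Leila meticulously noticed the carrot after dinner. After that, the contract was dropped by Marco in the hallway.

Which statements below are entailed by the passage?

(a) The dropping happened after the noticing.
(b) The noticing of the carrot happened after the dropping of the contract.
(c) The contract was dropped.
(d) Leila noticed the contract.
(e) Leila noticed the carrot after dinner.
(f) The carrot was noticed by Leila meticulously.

(a), (c), (e), (f)

(a) Entailed — the narrative places the noticing before the dropping.
(b) Not entailed — the narrative places the noticing before the dropping, not after.
(c) Entailed — every conjunct here is already in the original dropping event.
(d) Not entailed — Leila noticed the carrot, not the contract; the contract belongs to the dropping event.
(e) Entailed — dropping 'meticulously' leaves a sub-description the original still satisfies.
(f) Entailed — this follows by dropping conjuncts from the noticing event's description.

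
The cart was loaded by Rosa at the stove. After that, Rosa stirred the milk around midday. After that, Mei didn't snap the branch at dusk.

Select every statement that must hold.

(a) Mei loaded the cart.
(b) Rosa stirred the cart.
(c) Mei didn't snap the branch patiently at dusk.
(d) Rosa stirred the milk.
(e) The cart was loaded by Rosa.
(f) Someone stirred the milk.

(c), (d), (e), (f)

(a) Not entailed — the passage has Rosa loading the cart, not Mei.
(b) Not entailed — Rosa stirred the milk, not the cart; the cart belongs to the loading event.
(c) Entailed — under negation, adding a further restriction is entailed: if no such snapping event occurred, none occurred patiently either.
(d) Entailed — the original entails any weakening of itself; this just drops 'around midday'.
(e) Entailed — this follows by dropping conjuncts from the loading event's description.
(f) Entailed — the original entails any weakening of itself; this just drops 'around midday' and generalizes the agent.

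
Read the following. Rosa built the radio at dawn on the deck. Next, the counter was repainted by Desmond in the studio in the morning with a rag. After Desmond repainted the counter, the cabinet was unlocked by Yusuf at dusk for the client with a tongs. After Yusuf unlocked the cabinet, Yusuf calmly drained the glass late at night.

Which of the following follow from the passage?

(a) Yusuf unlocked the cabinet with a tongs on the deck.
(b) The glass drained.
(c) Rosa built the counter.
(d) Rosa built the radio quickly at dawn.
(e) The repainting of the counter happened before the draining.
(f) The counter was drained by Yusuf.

(b), (e)

(a) Not entailed — 'on the deck' adds information not in the original event.
(b) Entailed — 'Yusuf drained the glass' is causative; it entails the inchoative 'the glass drained'.
(c) Not entailed — Rosa built the radio, not the counter; the counter belongs to the repainting event.
(d) Not entailed — 'quickly' adds information not in the original event.
(e) Entailed — the narrative places the repainting before the draining.
(f) Not entailed — Yusuf drained the glass, not the counter; the counter belongs to the repainting event.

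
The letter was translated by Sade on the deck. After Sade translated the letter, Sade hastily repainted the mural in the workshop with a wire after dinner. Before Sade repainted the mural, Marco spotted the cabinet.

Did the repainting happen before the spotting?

The narrative orders the spotting before the repainting.

no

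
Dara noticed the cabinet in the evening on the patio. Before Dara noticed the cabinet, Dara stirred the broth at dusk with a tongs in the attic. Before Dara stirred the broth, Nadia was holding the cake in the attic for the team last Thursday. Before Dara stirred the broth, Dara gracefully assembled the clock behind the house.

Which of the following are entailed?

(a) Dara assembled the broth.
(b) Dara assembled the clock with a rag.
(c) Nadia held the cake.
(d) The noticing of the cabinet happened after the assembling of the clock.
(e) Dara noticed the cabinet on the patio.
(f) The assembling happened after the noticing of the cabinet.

(c), (d), (e)

(a) Not entailed — Dara assembled the clock, not the broth; the broth belongs to the stirring event.
(b) Not entailed — 'with a rag' adds information not in the original event.
(c) Entailed — 'hold' is an activity; 'was holding' entails that some holding happened, so 'held' holds.
(d) Entailed — the narrative places the assembling before the noticing.
(e) Entailed — dropping 'in the evening' leaves a sub-description the original still satisfies.
(f) Not entailed — the narrative places the assembling before the noticing, not after.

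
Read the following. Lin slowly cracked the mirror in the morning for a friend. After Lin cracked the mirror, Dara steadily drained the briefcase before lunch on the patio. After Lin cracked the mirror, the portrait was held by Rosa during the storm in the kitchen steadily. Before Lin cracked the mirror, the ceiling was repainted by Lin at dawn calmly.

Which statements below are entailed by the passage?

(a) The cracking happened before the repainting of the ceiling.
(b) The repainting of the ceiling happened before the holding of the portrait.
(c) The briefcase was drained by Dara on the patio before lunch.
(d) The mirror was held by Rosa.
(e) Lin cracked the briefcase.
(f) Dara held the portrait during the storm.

(a) Not entailed — the narrative places the repainting before the cracking, not after.
(b) Entailed — the narrative places the repainting before the holding.
(c) Entailed — dropping 'steadily' leaves a sub-description the original still satisfies.
(d) Not entailed — Rosa held the portrait, not the mirror; the mirror belongs to the cracking event.
(e) Not entailed — Lin cracked the mirror, not the briefcase; the briefcase belongs to the draining event.
(f) Not entailed — the passage has Rosa holding the portrait, not Dara.

(b), (c)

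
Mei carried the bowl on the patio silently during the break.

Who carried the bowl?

Mei

'Mei' marks the agent of the carrying event.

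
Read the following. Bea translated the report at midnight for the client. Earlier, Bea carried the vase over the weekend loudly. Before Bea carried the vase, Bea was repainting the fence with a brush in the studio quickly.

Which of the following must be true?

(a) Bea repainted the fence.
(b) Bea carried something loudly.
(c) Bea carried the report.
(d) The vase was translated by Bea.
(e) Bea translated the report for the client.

(a) Not entailed — 'was repainting' is progressive on an accomplishment; it does not entail the completed 'repainted'.
(b) Entailed — dropping 'over the weekend' and generalizing the patient leaves a sub-description the original still satisfies.
(c) Not entailed — Bea carried the vase, not the report; the report belongs to the translating event.
(d) Not entailed — Bea translated the report, not the vase; the vase belongs to the carrying event.
(e) Entailed — every conjunct here is already in the original translating event.

(b), (e)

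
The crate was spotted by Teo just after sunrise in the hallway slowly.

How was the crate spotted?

slowly

'slowly' marks the manner of the spotting event.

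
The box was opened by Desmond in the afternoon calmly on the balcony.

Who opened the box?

'Desmond' marks the agent of the opening event.

Desmond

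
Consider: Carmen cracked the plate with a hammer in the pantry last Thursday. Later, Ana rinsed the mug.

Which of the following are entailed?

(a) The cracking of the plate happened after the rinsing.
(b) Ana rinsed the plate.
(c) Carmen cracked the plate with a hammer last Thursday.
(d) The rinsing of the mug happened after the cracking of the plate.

(c), (d)

(a) Not entailed — the narrative places the cracking before the rinsing, not after.
(b) Not entailed — Ana rinsed the mug, not the plate; the plate belongs to the cracking event.
(c) Entailed — the original entails any weakening of itself; this just drops 'in the pantry'.
(d) Entailed — the narrative places the cracking before the rinsing.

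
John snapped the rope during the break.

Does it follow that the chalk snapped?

no

Nothing is said about any chalk; only the rope is affected.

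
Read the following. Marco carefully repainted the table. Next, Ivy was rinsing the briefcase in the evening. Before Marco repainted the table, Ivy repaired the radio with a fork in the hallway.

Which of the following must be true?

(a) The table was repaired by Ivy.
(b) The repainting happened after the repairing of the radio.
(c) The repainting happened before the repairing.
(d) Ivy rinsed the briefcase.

(a) Not entailed — Ivy repaired the radio, not the table; the table belongs to the repainting event.
(b) Entailed — the narrative places the repairing before the repainting.
(c) Not entailed — the narrative places the repairing before the repainting, not after.
(d) Entailed — 'rinse' is an activity; 'was rinsing' entails that some rinsing happened, so 'rinsed' holds.

(b), (d)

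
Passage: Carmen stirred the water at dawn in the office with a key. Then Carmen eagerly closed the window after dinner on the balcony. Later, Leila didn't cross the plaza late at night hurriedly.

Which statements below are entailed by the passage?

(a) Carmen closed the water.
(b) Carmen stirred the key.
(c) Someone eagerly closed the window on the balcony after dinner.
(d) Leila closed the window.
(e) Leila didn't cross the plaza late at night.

(c)

(a) Not entailed — Carmen closed the window, not the water; the water belongs to the stirring event.
(b) Not entailed — the key is the instrument, not what was stirred.
(c) Entailed — this follows by dropping conjuncts from the closing event's description.
(d) Not entailed — the passage has Carmen closing the window, not Leila.
(e) Not entailed — dropping 'hurriedly' under negation is not valid — the original leaves open that Leila crossed the plaza some other way.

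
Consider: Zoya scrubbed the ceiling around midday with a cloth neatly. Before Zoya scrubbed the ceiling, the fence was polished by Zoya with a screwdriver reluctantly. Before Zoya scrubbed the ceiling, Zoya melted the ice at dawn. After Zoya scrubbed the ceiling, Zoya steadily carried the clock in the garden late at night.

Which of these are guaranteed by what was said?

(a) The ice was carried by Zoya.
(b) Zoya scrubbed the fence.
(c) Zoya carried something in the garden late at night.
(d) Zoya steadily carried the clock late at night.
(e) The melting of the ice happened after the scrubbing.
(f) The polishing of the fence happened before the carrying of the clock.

(c), (d), (f)

(a) Not entailed — Zoya carried the clock, not the ice; the ice belongs to the melting event.
(b) Not entailed — Zoya scrubbed the ceiling, not the fence; the fence belongs to the polishing event.
(c) Entailed — this follows by dropping conjuncts from the carrying event's description.
(d) Entailed — every conjunct here is already in the original carrying event.
(e) Not entailed — the narrative places the melting before the scrubbing, not after.
(f) Entailed — the narrative places the polishing before the carrying.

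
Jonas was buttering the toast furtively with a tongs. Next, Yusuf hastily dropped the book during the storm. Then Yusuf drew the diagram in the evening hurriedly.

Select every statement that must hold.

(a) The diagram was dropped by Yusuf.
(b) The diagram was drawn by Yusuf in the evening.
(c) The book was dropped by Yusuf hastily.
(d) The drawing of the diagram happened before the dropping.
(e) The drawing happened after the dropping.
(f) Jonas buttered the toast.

(b), (c), (e)

(a) Not entailed — Yusuf dropped the book, not the diagram; the diagram belongs to the drawing event.
(b) Entailed — this follows by dropping conjuncts from the drawing event's description.
(c) Entailed — this follows by dropping conjuncts from the dropping event's description.
(d) Not entailed — the narrative places the dropping before the drawing, not after.
(e) Entailed — the narrative places the dropping before the drawing.
(f) Not entailed — 'was buttering' is progressive on an accomplishment; it does not entail the completed 'buttered'.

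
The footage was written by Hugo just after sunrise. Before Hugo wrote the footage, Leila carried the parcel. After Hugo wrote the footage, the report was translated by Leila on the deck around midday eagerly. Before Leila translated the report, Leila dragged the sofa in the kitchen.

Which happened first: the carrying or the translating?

the carrying

The connectives place the carrying before the translating.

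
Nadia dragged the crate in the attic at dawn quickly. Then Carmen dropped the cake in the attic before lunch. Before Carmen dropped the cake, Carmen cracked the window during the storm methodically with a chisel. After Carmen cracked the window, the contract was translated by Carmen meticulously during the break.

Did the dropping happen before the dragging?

no

The narrative orders the dragging before the dropping.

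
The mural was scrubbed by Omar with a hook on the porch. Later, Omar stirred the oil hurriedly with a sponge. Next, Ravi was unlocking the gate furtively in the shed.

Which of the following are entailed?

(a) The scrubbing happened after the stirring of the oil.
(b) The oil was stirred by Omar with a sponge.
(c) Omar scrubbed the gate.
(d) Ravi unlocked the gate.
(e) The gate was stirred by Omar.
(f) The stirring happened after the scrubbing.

(a) Not entailed — the narrative places the scrubbing before the stirring, not after.
(b) Entailed — dropping 'hurriedly' leaves a sub-description the original still satisfies.
(c) Not entailed — Omar scrubbed the mural, not the gate; the gate belongs to the unlocking event.
(d) Not entailed — 'was unlocking' is progressive on an accomplishment; it does not entail the completed 'unlocked'.
(e) Not entailed — Omar stirred the oil, not the gate; the gate belongs to the unlocking event.
(f) Entailed — the narrative places the scrubbing before the stirring.

(b), (f)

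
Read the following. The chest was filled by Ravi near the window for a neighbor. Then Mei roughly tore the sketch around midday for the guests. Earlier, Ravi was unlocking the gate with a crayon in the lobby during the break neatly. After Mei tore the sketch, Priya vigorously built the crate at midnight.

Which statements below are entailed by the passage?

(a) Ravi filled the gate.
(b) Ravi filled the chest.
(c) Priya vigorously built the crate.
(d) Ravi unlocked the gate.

(b), (c)

(a) Not entailed — Ravi filled the chest, not the gate; the gate belongs to the unlocking event.
(b) Entailed — dropping 'for a neighbor', 'near the window' leaves a sub-description the original still satisfies.
(c) Entailed — every conjunct here is already in the original building event.
(d) Not entailed — 'was unlocking' is progressive on an accomplishment; it does not entail the completed 'unlocked'.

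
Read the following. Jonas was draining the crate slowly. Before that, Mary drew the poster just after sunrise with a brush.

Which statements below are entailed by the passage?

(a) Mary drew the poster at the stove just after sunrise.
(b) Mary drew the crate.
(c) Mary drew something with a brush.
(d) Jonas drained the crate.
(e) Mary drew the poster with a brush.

(a) Not entailed — 'at the stove' adds information not in the original event.
(b) Not entailed — Mary drew the poster, not the crate; the crate belongs to the draining event.
(c) Entailed — this follows by dropping conjuncts from the drawing event's description.
(d) Not entailed — 'was draining' is progressive on an accomplishment; it does not entail the completed 'drained'.
(e) Entailed — every conjunct here is already in the original drawing event.

(c), (e)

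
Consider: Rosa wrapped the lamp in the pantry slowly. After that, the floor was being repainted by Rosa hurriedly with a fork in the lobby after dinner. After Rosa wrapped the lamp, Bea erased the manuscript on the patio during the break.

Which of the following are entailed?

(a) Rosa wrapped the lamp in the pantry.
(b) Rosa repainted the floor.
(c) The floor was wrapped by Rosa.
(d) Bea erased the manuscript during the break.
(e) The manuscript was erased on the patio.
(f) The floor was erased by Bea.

(a), (d), (e)

(a) Entailed — dropping 'slowly' leaves a sub-description the original still satisfies.
(b) Not entailed — 'was repainting' is progressive on an accomplishment; it does not entail the completed 'repainted'.
(c) Not entailed — Rosa wrapped the lamp, not the floor; the floor belongs to the repainting event.
(d) Entailed — the original entails any weakening of itself; this just drops 'on the patio'.
(e) Entailed — this follows by dropping conjuncts from the erasing event's description.
(f) Not entailed — Bea erased the manuscript, not the floor; the floor belongs to the repainting event.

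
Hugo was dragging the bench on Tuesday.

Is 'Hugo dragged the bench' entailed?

'drag' is atelic; if Hugo was dragging the bench, then Hugo dragged the bench (for some time).

yes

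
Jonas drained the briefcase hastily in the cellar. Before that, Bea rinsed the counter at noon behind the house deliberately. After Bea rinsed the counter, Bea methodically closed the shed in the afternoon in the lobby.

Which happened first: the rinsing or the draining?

The connectives place the rinsing before the draining.

the rinsing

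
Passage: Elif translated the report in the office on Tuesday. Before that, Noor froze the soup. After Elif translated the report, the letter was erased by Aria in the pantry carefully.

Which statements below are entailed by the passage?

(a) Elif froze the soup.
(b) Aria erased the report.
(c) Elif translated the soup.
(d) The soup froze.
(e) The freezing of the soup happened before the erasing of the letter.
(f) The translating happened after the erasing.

(d), (e)

(a) Not entailed — the passage has Noor freezing the soup, not Elif.
(b) Not entailed — Aria erased the letter, not the report; the report belongs to the translating event.
(c) Not entailed — Elif translated the report, not the soup; the soup belongs to the freezing event.
(d) Entailed — 'Noor froze the soup' is causative; it entails the inchoative 'the soup froze'.
(e) Entailed — the narrative places the freezing before the erasing.
(f) Not entailed — the narrative places the translating before the erasing, not after.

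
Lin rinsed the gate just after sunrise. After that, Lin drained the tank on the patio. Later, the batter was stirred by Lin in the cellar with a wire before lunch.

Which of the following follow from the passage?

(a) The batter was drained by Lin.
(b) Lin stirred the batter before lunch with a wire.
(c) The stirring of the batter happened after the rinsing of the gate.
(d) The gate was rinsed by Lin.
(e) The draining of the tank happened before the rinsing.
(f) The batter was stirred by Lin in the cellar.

(a) Not entailed — Lin drained the tank, not the batter; the batter belongs to the stirring event.
(b) Entailed — the original entails any weakening of itself; this just drops 'in the cellar'.
(c) Entailed — the narrative places the rinsing before the stirring.
(d) Entailed — dropping 'just after sunrise' leaves a sub-description the original still satisfies.
(e) Not entailed — the narrative places the rinsing before the draining, not after.
(f) Entailed — dropping 'before lunch', 'with a wire' leaves a sub-description the original still satisfies.

(b), (c), (d), (f)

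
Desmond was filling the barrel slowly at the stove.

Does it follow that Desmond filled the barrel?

'was filling' is progressive; for an accomplishment like 'fill the barrel', it doesn't entail completion.

no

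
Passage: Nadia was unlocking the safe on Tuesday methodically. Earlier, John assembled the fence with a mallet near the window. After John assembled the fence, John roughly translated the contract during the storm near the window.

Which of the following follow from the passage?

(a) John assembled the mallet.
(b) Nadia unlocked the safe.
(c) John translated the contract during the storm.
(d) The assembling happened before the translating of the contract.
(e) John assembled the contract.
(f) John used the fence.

(c), (d)

(a) Not entailed — the mallet is the instrument, not what was assembled.
(b) Not entailed — 'was unlocking' is progressive on an accomplishment; it does not entail the completed 'unlocked'.
(c) Entailed — every conjunct here is already in the original translating event.
(d) Entailed — the narrative places the assembling before the translating.
(e) Not entailed — John assembled the fence, not the contract; the contract belongs to the translating event.
(f) Not entailed — the fence is the patient, not an instrument — John used a mallet.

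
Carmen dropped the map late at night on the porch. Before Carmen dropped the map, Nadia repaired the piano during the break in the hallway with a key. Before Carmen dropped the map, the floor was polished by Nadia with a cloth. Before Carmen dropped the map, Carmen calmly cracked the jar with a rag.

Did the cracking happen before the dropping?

yes

The narrative orders the cracking before the dropping.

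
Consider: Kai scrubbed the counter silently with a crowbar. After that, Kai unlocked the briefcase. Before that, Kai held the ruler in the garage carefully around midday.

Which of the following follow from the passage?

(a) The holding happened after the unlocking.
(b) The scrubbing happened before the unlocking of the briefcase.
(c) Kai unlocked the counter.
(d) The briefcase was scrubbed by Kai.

(b)

(a) Not entailed — the narrative places the holding before the unlocking, not after.
(b) Entailed — the narrative places the scrubbing before the unlocking.
(c) Not entailed — Kai unlocked the briefcase, not the counter; the counter belongs to the scrubbing event.
(d) Not entailed — Kai scrubbed the counter, not the briefcase; the briefcase belongs to the unlocking event.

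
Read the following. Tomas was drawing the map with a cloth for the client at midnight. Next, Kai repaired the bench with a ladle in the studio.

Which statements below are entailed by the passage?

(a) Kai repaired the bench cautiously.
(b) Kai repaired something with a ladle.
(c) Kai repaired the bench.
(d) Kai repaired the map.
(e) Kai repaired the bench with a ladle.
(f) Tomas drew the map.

(b), (c), (e)

(a) Not entailed — 'cautiously' adds information not in the original event.
(b) Entailed — the original entails any weakening of itself; this just drops 'in the studio' and generalizes the patient.
(c) Entailed — this follows by dropping conjuncts from the repairing event's description.
(d) Not entailed — Kai repaired the bench, not the map; the map belongs to the drawing event.
(e) Entailed — the original entails any weakening of itself; this just drops 'in the studio'.
(f) Not entailed — 'was drawing' is progressive on an accomplishment; it does not entail the completed 'drew'.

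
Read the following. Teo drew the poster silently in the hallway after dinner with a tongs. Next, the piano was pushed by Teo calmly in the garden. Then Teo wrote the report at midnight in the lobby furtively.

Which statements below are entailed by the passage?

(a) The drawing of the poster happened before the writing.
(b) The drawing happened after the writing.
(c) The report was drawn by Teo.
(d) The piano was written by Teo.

(a) Entailed — the narrative places the drawing before the writing.
(b) Not entailed — the narrative places the drawing before the writing, not after.
(c) Not entailed — Teo drew the poster, not the report; the report belongs to the writing event.
(d) Not entailed — Teo wrote the report, not the piano; the piano belongs to the pushing event.

(a)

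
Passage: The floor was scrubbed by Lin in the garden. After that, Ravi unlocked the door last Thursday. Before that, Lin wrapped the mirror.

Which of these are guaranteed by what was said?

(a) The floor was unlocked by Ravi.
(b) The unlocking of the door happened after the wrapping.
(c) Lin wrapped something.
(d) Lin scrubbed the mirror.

(a) Not entailed — Ravi unlocked the door, not the floor; the floor belongs to the scrubbing event.
(b) Entailed — the narrative places the wrapping before the unlocking.
(c) Entailed — generalizing the patient leaves a sub-description the original still satisfies.
(d) Not entailed — Lin scrubbed the floor, not the mirror; the mirror belongs to the wrapping event.

(b), (c)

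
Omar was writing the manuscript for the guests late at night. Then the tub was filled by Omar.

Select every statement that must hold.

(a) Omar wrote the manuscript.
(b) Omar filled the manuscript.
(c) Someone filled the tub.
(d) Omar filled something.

(c), (d)

(a) Not entailed — 'was writing' is progressive on an accomplishment; it does not entail the completed 'wrote'.
(b) Not entailed — Omar filled the tub, not the manuscript; the manuscript belongs to the writing event.
(c) Entailed — the original entails any weakening of itself; this just generalizes the agent.
(d) Entailed — every conjunct here is already in the original filling event.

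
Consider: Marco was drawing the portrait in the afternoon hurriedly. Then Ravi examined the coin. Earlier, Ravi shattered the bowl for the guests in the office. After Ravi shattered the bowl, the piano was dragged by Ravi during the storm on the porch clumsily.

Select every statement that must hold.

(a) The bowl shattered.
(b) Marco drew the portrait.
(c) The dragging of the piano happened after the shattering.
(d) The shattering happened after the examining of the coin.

(a) Entailed — 'Ravi shattered the bowl' is causative; it entails the inchoative 'the bowl shattered'.
(b) Not entailed — 'was drawing' is progressive on an accomplishment; it does not entail the completed 'drew'.
(c) Entailed — the narrative places the shattering before the dragging.
(d) Not entailed — the narrative places the shattering before the examining, not after.

(a), (c)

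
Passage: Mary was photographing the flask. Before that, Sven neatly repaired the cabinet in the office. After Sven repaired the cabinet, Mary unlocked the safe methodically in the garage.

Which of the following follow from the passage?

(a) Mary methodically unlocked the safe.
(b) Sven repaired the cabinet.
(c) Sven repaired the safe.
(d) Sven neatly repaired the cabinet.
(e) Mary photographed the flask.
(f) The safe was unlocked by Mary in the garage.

(a), (b), (d), (f)

(a) Entailed — dropping 'in the garage' leaves a sub-description the original still satisfies.
(b) Entailed — every conjunct here is already in the original repairing event.
(c) Not entailed — Sven repaired the cabinet, not the safe; the safe belongs to the unlocking event.
(d) Entailed — the original entails any weakening of itself; this just drops 'in the office'.
(e) Not entailed — 'was photographing' is progressive on an accomplishment; it does not entail the completed 'photographed'.
(f) Entailed — every conjunct here is already in the original unlocking event.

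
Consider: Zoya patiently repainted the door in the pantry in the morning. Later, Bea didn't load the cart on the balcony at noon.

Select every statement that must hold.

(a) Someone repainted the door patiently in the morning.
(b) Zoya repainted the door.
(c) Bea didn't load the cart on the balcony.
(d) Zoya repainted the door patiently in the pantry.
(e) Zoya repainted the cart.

(a), (b), (d)

(a) Entailed — the original entails any weakening of itself; this just drops 'in the pantry' and generalizes the agent.
(b) Entailed — dropping 'in the pantry', 'patiently', 'in the morning' leaves a sub-description the original still satisfies.
(c) Not entailed — dropping 'at noon' under negation is not valid — the original leaves open that Bea loaded the cart some other way.
(d) Entailed — every conjunct here is already in the original repainting event.
(e) Not entailed — Zoya repainted the door, not the cart; the cart belongs to the loading event.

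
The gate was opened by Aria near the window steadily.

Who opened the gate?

Aria

'Aria' marks the agent of the opening event.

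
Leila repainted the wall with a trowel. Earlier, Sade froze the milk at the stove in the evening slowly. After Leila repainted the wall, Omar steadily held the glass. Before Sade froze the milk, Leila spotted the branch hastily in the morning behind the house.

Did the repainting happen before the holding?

The narrative orders the repainting before the holding.

yes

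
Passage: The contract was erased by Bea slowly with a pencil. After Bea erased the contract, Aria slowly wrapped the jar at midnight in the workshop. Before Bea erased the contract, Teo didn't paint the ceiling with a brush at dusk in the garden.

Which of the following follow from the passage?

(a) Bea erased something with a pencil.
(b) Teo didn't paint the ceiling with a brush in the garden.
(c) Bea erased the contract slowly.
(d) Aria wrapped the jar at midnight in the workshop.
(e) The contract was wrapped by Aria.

(a), (c), (d)

(a) Entailed — this follows by dropping conjuncts from the erasing event's description.
(b) Not entailed — dropping 'at dusk' under negation is not valid — the original leaves open that Teo painted the ceiling some other way.
(c) Entailed — every conjunct here is already in the original erasing event.
(d) Entailed — this follows by dropping conjuncts from the wrapping event's description.
(e) Not entailed — Aria wrapped the jar, not the contract; the contract belongs to the erasing event.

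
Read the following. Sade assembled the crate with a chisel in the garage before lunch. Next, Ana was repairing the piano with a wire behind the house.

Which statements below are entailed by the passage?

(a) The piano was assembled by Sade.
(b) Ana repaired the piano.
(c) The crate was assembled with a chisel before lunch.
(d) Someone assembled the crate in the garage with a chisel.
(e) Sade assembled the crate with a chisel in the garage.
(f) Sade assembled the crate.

(c), (d), (e), (f)

(a) Not entailed — Sade assembled the crate, not the piano; the piano belongs to the repairing event.
(b) Not entailed — 'was repairing' is progressive on an accomplishment; it does not entail the completed 'repaired'.
(c) Entailed — dropping 'in the garage' and generalizing the agent leaves a sub-description the original still satisfies.
(d) Entailed — the original entails any weakening of itself; this just drops 'before lunch' and generalizes the agent.
(e) Entailed — this follows by dropping conjuncts from the assembling event's description.
(f) Entailed — dropping 'before lunch', 'in the garage', 'with a chisel' leaves a sub-description the original still satisfies.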